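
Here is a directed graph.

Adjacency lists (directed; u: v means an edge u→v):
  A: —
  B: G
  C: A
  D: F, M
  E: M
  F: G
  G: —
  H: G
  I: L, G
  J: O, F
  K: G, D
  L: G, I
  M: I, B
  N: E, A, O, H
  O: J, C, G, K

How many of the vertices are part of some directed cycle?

4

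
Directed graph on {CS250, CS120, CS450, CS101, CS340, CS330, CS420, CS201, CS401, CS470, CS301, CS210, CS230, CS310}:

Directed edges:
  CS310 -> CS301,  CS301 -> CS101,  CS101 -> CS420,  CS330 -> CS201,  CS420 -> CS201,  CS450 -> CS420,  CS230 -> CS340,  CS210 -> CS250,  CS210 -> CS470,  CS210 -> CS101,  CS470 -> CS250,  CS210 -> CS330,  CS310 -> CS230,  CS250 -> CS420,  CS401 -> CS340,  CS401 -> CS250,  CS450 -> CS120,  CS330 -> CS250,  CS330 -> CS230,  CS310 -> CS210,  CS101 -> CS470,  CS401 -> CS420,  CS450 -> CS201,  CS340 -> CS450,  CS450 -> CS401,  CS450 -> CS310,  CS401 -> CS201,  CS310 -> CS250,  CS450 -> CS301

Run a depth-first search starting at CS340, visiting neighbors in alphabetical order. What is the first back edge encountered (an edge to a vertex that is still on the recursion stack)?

CS230->CS340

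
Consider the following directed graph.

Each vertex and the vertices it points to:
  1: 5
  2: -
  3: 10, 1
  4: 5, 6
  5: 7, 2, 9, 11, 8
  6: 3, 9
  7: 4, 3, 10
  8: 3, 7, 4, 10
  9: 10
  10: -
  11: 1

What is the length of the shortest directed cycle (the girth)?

For each vertex v, BFS finds the shortest path from v back to v.
The shortest such closed walk is 7 → 4 → 5 → 7, length 3.

3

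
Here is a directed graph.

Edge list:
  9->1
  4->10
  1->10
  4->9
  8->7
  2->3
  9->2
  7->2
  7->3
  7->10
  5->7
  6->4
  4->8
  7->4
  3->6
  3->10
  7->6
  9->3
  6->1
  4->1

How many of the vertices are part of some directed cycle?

7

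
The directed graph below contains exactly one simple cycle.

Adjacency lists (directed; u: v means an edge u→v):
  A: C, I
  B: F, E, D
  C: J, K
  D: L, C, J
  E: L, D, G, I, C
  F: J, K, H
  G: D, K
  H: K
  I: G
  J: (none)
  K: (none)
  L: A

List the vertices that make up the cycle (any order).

A, D, G, I, L

DFS with gray/black marking from L:
L gray
  A gray
    C gray
      J gray
      J black
      K gray
      K black
    C black
    I gray
      G gray
        D gray
          D→L: L is gray → back edge
Back edge closes the cycle L → A → I → G → D → L; its vertices are {A, D, G, I, L}.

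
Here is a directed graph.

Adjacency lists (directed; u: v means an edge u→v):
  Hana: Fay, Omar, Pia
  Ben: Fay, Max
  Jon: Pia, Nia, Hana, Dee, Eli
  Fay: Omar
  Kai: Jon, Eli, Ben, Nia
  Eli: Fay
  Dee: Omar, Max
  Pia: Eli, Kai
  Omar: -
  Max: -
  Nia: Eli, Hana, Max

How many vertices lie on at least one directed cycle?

5

A vertex is on a directed cycle iff it belongs to a strongly connected component of size ≥ 2 (or has a self-loop).
The vertices on cycles are {Jon, Kai, Nia, Pia, Hana} — 5 in total.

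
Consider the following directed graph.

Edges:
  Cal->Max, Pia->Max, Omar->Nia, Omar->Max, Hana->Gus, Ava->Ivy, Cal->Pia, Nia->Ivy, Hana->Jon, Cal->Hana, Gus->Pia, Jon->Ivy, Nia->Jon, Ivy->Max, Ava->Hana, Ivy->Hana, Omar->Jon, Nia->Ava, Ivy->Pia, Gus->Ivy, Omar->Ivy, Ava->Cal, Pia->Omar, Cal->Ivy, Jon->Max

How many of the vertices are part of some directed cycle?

9

A vertex is on a directed cycle iff it belongs to a strongly connected component of size ≥ 2 (or has a self-loop).
The vertices on cycles are {Ava, Cal, Gus, Ivy, Jon, Nia, Pia, Hana, Omar} — 9 in total.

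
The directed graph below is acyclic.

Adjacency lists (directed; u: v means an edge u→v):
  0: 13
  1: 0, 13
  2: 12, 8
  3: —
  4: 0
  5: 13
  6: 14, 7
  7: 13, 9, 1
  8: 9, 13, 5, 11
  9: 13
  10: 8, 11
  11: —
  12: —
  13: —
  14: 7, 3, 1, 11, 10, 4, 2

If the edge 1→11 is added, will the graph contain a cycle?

Adding 1→11 creates a cycle iff 11 can already reach 1.
Explore from 11: no path reaches 1. The graph stays acyclic.

No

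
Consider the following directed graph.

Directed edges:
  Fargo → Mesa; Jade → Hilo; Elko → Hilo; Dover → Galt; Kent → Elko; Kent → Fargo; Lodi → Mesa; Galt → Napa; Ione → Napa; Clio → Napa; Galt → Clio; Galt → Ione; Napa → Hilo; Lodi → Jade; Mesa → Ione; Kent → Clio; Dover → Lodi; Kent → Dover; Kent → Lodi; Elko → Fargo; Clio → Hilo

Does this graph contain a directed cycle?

No

DFS with white/gray/black marking, starting from Clio:
Clio gray
  Napa gray
    Hilo gray
    Hilo black
  Napa black
  Clio→Hilo: Hilo black — skip
Clio black
Galt gray
  Galt→Napa: Napa black — skip
  Ione gray
    Ione→Napa: Napa black — skip
  Ione black
  Galt→Clio: Clio black — skip
Galt black
Mesa gray
  Mesa→Ione: Ione black — skip
Mesa black
Jade gray
  Jade→Hilo: Hilo black — skip
Jade black
Fargo gray
  Fargo→Mesa: Mesa black — skip
Fargo black
Kent gray
  Elko gray
    Elko→Fargo: Fargo black — skip
    Elko→Hilo: Hilo black — skip
  Elko black
  Lodi gray
    Lodi→Jade: Jade black — skip
    Lodi→Mesa: Mesa black — skip
  Lodi black
  Kent→Clio: Clio black — skip
  Kent→Fargo: Fargo black — skip
  Dover gray
    Dover→Galt: Galt black — skip
    Dover→Lodi: Lodi black — skip
  Dover black
Kent black
Every edge goes to a white or black vertex — no back edge, so the graph is acyclic.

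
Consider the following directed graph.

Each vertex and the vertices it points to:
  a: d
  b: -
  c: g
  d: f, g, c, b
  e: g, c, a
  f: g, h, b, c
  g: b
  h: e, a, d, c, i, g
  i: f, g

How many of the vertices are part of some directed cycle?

A vertex is on a directed cycle iff it belongs to a strongly connected component of size ≥ 2 (or has a self-loop).
The vertices on cycles are {a, d, e, f, h, i} — 6 in total.

6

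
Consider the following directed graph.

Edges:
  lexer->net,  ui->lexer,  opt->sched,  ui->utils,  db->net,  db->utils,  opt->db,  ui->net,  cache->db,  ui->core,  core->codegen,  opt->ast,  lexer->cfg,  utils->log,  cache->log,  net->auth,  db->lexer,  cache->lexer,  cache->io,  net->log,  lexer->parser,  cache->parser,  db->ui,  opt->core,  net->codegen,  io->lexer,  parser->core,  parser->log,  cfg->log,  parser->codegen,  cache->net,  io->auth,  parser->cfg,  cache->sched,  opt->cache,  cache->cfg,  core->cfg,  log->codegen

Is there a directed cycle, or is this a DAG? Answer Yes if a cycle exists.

DFS with white/gray/black marking, starting from parser:
parser gray
  codegen gray
  codegen black
  cfg gray
    log gray
      log→codegen: codegen black — skip
    log black
  cfg black
  parser→log: log black — skip
  core gray
    core→codegen: codegen black — skip
    core→cfg: cfg black — skip
  core black
parser black
opt gray
  sched gray
  sched black
  db gray
    lexer gray
      lexer→cfg: cfg black — skip
      lexer→parser: parser black — skip
      net gray
        auth gray
        auth black
        net→codegen: codegen black — skip
        net→log: log black — skip
      net black
    lexer black
    ui gray
      ui→core: core black — skip
      ui→lexer: lexer black — skip
      utils gray
        utils→log: log black — skip
      utils black
      ui→net: net black — skip
    ui black
    db→utils: utils black — skip
    db→net: net black — skip
  db black
  opt→core: core black — skip
  ast gray
  ast black
  cache gray
    cache→sched: sched black — skip
    cache→lexer: lexer black — skip
    cache→cfg: cfg black — skip
    cache→net: net black — skip
    cache→parser: parser black — skip
    cache→log: log black — skip
    io gray
      io→lexer: lexer black — skip
      io→auth: auth black — skip
    io black
    cache→db: db black — skip
  cache black
opt black
Every edge goes to a white or black vertex — no back edge, so the graph is acyclic.

No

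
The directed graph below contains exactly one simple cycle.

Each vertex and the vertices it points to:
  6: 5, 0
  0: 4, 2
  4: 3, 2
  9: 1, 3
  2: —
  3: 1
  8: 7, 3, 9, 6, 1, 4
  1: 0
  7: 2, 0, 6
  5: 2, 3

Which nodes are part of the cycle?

DFS with gray/black marking from 3:
3 gray
  1 gray
    0 gray
      4 gray
        4→3: 3 is gray → back edge
Back edge closes the cycle 3 → 1 → 0 → 4 → 3; its vertices are {0, 1, 3, 4}.

0, 1, 3, 4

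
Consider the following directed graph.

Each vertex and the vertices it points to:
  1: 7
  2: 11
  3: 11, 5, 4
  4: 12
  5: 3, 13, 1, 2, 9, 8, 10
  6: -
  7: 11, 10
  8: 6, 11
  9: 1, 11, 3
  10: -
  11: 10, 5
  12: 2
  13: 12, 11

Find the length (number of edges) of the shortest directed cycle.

For each vertex v, BFS finds the shortest path from v back to v.
The shortest such closed walk is 3 → 5 → 3, length 2.

2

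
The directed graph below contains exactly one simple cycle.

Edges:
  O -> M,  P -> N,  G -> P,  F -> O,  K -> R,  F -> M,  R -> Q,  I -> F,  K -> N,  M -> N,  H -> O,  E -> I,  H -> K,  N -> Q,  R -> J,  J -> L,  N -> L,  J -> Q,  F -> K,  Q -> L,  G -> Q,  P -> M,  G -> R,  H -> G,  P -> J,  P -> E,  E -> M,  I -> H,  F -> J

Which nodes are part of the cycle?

E, G, H, I, P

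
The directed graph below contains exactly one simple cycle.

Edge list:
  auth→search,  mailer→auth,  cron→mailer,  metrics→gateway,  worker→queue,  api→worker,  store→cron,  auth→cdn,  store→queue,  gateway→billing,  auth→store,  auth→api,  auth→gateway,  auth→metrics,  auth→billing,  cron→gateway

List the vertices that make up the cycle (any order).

DFS with gray/black marking from auth:
auth gray
  gateway gray
    billing gray
    billing black
  gateway black
  cdn gray
  cdn black
  api gray
    worker gray
      queue gray
      queue black
    worker black
  api black
  metrics gray
    metrics→gateway: gateway black — skip
  metrics black
  auth→billing: billing black — skip
  store gray
    store→queue: queue black — skip
    cron gray
      mailer gray
        mailer→auth: auth is gray → back edge
Back edge closes the cycle auth → store → cron → mailer → auth; its vertices are {auth, cron, store, mailer}.

auth, cron, store, mailer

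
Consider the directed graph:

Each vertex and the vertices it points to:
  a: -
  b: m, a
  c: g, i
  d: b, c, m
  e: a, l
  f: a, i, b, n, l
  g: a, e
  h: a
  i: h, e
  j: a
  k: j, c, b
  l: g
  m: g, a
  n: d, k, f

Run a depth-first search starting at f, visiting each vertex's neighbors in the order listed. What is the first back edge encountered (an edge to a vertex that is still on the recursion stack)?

g→e

DFS from f (visiting each vertex's neighbors in the order listed); mark gray on enter, black on exit:
f gray
  a gray
  a black
  i gray
    h gray
      h→a: a black — skip
    h black
    e gray
      e→a: a black — skip
      l gray
        g gray
          g→a: a black — skip
          g→e: e is gray → back edge
First back edge: g → e.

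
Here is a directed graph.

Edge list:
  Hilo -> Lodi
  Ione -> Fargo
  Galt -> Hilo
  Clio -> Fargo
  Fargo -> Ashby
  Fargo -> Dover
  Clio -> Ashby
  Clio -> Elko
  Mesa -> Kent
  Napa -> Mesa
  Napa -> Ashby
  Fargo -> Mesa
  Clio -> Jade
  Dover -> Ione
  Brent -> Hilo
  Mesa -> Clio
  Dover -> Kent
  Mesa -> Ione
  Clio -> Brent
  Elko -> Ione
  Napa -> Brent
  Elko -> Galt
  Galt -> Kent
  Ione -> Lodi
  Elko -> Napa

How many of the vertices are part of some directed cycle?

A vertex is on a directed cycle iff it belongs to a strongly connected component of size ≥ 2 (or has a self-loop).
The vertices on cycles are {Clio, Elko, Ione, Mesa, Napa, Dover, Fargo} — 7 in total.

7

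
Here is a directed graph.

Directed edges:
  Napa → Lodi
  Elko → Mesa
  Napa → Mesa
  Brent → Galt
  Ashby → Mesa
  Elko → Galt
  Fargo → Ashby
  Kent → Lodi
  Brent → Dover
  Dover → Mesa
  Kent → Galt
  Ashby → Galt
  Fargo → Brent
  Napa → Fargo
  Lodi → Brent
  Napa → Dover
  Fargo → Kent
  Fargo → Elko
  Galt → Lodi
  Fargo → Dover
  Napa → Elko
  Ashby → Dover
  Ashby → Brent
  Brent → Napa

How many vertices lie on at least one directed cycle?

A vertex is on a directed cycle iff it belongs to a strongly connected component of size ≥ 2 (or has a self-loop).
The vertices on cycles are {Elko, Galt, Kent, Lodi, Napa, Ashby, Brent, Fargo} — 8 in total.

8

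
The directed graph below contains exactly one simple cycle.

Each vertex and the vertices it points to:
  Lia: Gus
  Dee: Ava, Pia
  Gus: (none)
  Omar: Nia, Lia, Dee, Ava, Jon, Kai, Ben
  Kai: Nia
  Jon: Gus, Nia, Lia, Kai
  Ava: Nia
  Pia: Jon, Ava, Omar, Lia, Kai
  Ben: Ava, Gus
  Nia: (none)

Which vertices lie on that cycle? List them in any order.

DFS with gray/black marking from Omar:
Omar gray
  Nia gray
  Nia black
  Lia gray
    Gus gray
    Gus black
  Lia black
  Dee gray
    Ava gray
      Ava→Nia: Nia black — skip
    Ava black
    Pia gray
      Jon gray
        Jon→Gus: Gus black — skip
        Jon→Nia: Nia black — skip
        Jon→Lia: Lia black — skip
        Kai gray
          Kai→Nia: Nia black — skip
        Kai black
      Jon black
      Pia→Ava: Ava black — skip
      Pia→Omar: Omar is gray → back edge
Back edge closes the cycle Omar → Dee → Pia → Omar; its vertices are {Dee, Pia, Omar}.

Dee, Pia, Omar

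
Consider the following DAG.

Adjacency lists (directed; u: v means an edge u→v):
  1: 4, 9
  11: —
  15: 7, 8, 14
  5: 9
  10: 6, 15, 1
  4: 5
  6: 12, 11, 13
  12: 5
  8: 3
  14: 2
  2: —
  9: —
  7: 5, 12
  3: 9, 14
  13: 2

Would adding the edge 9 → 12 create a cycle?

Yes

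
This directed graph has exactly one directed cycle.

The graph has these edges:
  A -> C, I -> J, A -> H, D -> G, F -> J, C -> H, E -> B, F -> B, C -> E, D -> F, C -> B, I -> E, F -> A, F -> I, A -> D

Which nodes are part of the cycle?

A, D, F

DFS with gray/black marking from D:
D gray
  F gray
    B gray
    B black
    A gray
      C gray
        C→B: B black — skip
        H gray
        H black
        E gray
          E→B: B black — skip
        E black
      C black
      A→D: D is gray → back edge
Back edge closes the cycle D → F → A → D; its vertices are {A, D, F}.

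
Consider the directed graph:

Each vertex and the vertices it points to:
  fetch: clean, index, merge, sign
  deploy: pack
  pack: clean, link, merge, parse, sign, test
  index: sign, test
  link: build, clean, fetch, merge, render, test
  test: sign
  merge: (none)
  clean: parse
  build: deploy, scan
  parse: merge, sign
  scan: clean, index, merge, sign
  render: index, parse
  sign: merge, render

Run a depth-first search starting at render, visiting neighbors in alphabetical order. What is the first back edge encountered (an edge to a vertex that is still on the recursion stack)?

sign->render

DFS from render (visiting neighbors in alphabetical order); mark gray on enter, black on exit:
render gray
  index gray
    sign gray
      merge gray
      merge black
      sign→render: render is gray → back edge
First back edge: sign → render.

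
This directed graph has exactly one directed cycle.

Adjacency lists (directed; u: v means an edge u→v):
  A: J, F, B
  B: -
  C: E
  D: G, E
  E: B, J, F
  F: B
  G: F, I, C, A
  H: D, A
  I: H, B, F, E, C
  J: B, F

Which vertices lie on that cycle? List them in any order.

D, G, H, I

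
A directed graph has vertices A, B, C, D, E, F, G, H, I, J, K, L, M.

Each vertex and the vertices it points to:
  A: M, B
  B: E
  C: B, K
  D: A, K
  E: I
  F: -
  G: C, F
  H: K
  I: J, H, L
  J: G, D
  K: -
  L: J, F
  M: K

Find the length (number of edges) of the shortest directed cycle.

6

For each vertex v, BFS finds the shortest path from v back to v.
The shortest such closed walk is I → J → G → C → B → E → I, length 6.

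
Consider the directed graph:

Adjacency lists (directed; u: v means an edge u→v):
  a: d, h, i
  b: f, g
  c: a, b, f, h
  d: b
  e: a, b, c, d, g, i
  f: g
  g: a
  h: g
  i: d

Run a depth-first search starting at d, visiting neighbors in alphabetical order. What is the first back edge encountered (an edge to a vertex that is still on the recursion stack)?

a->d

DFS from d (visiting neighbors in alphabetical order); mark gray on enter, black on exit:
d gray
  b gray
    f gray
      g gray
        a gray
          a→d: d is gray → back edge
First back edge: a → d.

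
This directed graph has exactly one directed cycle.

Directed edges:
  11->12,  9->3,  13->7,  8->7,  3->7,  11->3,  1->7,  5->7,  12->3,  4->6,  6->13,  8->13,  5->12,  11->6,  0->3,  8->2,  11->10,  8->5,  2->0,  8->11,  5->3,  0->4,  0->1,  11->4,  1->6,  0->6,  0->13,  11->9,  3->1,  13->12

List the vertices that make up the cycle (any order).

DFS with gray/black marking from 1:
1 gray
  7 gray
  7 black
  6 gray
    13 gray
      12 gray
        3 gray
          3→1: 1 is gray → back edge
Back edge closes the cycle 1 → 6 → 13 → 12 → 3 → 1; its vertices are {1, 3, 6, 12, 13}.

1, 3, 6, 12, 13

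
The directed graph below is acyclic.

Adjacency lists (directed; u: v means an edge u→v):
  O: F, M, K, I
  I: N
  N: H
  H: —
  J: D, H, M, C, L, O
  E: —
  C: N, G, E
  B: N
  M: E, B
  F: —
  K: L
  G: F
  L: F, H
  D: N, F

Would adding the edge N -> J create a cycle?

Yes

Adding N→J creates a cycle iff J can already reach N.
Path from J: J → C → N.
So J → … → N → J is a cycle.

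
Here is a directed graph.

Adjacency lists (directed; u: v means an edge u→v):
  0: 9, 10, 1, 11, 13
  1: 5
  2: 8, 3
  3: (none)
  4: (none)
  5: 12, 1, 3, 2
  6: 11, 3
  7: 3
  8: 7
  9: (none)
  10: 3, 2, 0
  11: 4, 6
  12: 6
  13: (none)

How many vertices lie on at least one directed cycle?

A vertex is on a directed cycle iff it belongs to a strongly connected component of size ≥ 2 (or has a self-loop).
The vertices on cycles are {0, 1, 5, 6, 10, 11} — 6 in total.

6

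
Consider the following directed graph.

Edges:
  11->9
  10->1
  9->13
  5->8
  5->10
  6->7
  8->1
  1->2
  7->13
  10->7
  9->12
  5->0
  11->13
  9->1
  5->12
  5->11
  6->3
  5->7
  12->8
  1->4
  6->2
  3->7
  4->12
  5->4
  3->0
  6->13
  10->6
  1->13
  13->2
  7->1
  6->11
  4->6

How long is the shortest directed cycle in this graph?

4

For each vertex v, BFS finds the shortest path from v back to v.
The shortest such closed walk is 4 → 12 → 8 → 1 → 4, length 4.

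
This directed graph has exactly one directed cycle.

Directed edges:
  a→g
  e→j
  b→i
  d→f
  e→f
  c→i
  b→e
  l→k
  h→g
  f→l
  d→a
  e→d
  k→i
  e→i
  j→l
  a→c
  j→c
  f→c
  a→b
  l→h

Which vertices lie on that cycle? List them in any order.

a, b, d, e

DFS with gray/black marking from e:
e gray
  f gray
    c gray
      i gray
      i black
    c black
    l gray
      h gray
        g gray
        g black
      h black
      k gray
        k→i: i black — skip
      k black
    l black
  f black
  e→i: i black — skip
  j gray
    j→c: c black — skip
    j→l: l black — skip
  j black
  d gray
    d→f: f black — skip
    a gray
      b gray
        b→e: e is gray → back edge
Back edge closes the cycle e → d → a → b → e; its vertices are {a, b, d, e}.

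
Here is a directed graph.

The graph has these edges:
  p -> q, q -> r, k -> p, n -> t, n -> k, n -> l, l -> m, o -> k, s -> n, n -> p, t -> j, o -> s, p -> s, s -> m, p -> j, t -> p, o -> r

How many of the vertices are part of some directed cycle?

5

A vertex is on a directed cycle iff it belongs to a strongly connected component of size ≥ 2 (or has a self-loop).
The vertices on cycles are {k, n, p, s, t} — 5 in total.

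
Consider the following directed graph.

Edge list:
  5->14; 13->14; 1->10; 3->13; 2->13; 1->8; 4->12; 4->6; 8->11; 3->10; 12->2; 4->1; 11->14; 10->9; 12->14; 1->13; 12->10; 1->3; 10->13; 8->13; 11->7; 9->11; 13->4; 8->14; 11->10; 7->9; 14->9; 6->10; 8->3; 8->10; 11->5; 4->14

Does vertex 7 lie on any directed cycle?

7 is on a cycle iff 7 can reach itself via ≥1 edge.
7 → 9 → 11 → 7 — yes.

Yes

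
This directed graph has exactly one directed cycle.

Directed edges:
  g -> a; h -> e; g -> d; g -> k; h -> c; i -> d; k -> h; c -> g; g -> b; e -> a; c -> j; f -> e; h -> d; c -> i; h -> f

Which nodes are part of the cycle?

c, g, h, k

DFS with gray/black marking from h:
h gray
  e gray
    a gray
    a black
  e black
  c gray
    j gray
    j black
    g gray
      d gray
      d black
      k gray
        k→h: h is gray → back edge
Back edge closes the cycle h → c → g → k → h; its vertices are {c, g, h, k}.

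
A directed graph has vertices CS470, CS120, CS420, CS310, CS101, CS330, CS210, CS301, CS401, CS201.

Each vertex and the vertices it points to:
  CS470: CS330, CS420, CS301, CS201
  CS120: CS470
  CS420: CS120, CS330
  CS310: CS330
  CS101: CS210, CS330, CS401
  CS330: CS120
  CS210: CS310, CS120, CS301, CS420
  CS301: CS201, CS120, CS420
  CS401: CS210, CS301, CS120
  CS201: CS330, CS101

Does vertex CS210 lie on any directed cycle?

Yes

CS210 is on a cycle iff CS210 can reach itself via ≥1 edge.
CS210 → CS301 → CS201 → CS101 → CS210 — yes.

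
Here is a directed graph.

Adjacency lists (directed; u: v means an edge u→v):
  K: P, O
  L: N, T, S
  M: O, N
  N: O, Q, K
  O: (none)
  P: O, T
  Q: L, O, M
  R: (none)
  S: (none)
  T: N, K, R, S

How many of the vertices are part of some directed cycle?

7

A vertex is on a directed cycle iff it belongs to a strongly connected component of size ≥ 2 (or has a self-loop).
The vertices on cycles are {K, L, M, N, P, Q, T} — 7 in total.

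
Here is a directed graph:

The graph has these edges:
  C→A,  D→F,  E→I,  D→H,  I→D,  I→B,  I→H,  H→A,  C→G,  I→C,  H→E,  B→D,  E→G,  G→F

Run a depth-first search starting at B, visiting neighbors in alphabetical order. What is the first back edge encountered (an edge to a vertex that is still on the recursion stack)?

DFS from B (visiting neighbors in alphabetical order); mark gray on enter, black on exit:
B gray
  D gray
    F gray
    F black
    H gray
      A gray
      A black
      E gray
        G gray
          G→F: F black — skip
        G black
        I gray
          I→B: B is gray → back edge
First back edge: I → B.

I→B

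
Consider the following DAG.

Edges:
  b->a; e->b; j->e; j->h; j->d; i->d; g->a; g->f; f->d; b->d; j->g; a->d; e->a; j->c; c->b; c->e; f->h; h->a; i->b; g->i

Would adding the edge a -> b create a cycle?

Adding a→b creates a cycle iff b can already reach a.
Path from b: b → a.
So b → … → a → b is a cycle.

Yes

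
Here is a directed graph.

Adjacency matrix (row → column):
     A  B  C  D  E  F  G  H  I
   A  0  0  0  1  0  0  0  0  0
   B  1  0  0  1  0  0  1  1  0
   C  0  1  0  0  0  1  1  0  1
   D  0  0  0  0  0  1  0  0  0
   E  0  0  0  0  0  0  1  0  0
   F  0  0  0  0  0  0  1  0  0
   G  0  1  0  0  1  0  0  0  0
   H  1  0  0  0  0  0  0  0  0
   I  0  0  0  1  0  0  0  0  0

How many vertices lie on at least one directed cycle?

7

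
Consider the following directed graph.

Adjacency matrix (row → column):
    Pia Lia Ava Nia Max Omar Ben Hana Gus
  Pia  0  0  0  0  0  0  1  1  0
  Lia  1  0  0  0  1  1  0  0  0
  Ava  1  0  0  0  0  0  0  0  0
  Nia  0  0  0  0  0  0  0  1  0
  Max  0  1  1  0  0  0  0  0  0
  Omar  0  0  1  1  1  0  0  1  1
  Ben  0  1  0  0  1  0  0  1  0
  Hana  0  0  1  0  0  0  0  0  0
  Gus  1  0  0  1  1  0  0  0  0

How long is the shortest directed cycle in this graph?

2

For each vertex v, BFS finds the shortest path from v back to v.
The shortest such closed walk is Lia → Max → Lia, length 2.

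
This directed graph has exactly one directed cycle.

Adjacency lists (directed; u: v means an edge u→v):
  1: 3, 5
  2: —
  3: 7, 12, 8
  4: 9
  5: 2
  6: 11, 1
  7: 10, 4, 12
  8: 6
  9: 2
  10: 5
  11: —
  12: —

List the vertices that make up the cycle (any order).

DFS with gray/black marking from 6:
6 gray
  11 gray
  11 black
  1 gray
    3 gray
      7 gray
        10 gray
          5 gray
            2 gray
            2 black
          5 black
        10 black
        4 gray
          9 gray
            9→2: 2 black — skip
          9 black
        4 black
        12 gray
        12 black
      7 black
      3→12: 12 black — skip
      8 gray
        8→6: 6 is gray → back edge
Back edge closes the cycle 6 → 1 → 3 → 8 → 6; its vertices are {1, 3, 6, 8}.

1, 3, 6, 8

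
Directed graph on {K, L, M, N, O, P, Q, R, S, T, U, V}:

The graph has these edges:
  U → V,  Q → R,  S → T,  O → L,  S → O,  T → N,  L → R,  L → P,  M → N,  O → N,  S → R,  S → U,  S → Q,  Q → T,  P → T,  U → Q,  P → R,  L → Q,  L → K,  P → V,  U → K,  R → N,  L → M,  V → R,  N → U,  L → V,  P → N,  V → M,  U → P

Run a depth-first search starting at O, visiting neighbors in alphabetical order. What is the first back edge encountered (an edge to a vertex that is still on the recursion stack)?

P→N

DFS from O (visiting neighbors in alphabetical order); mark gray on enter, black on exit:
O gray
  L gray
    K gray
    K black
    M gray
      N gray
        U gray
          U→K: K black — skip
          P gray
            P→N: N is gray → back edge
First back edge: P → N.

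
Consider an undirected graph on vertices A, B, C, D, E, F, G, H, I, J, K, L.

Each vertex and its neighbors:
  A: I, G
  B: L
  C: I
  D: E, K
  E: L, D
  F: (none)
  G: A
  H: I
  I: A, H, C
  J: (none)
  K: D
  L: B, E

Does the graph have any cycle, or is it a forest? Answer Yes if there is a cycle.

DFS, tracking each vertex's parent; an edge to a visited non-parent vertex closes a cycle.
Start from F:
visit F (parent –)
visit A (parent –)
  visit I (parent A)
    I–A: parent, skip
    visit H (parent I)
      H–I: parent, skip
    visit C (parent I)
      C–I: parent, skip
  visit G (parent A)
    G–A: parent, skip
visit B (parent –)
  visit L (parent B)
    L–B: parent, skip
    visit E (parent L)
      E–L: parent, skip
      visit D (parent E)
        D–E: parent, skip
        visit K (parent D)
          K–D: parent, skip
visit J (parent –)
No non-parent visited neighbor found — the graph is a forest.

No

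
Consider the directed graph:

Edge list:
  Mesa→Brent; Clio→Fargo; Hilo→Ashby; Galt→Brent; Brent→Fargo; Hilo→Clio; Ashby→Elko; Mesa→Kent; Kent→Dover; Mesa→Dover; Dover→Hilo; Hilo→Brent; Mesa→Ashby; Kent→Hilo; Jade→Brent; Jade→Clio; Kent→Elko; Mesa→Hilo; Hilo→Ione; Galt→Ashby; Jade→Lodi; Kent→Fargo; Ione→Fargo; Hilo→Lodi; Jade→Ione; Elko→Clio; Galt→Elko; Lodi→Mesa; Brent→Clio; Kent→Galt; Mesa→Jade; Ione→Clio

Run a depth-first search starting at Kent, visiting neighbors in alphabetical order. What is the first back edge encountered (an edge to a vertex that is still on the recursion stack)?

DFS from Kent (visiting neighbors in alphabetical order); mark gray on enter, black on exit:
Kent gray
  Dover gray
    Hilo gray
      Ashby gray
        Elko gray
          Clio gray
            Fargo gray
            Fargo black
          Clio black
        Elko black
      Ashby black
      Brent gray
        Brent→Clio: Clio black — skip
        Brent→Fargo: Fargo black — skip
      Brent black
      Hilo→Clio: Clio black — skip
      Ione gray
        Ione→Clio: Clio black — skip
        Ione→Fargo: Fargo black — skip
      Ione black
      Lodi gray
        Mesa gray
          Mesa→Ashby: Ashby black — skip
          Mesa→Brent: Brent black — skip
          Mesa→Dover: Dover is gray → back edge
First back edge: Mesa → Dover.

Mesa→Dover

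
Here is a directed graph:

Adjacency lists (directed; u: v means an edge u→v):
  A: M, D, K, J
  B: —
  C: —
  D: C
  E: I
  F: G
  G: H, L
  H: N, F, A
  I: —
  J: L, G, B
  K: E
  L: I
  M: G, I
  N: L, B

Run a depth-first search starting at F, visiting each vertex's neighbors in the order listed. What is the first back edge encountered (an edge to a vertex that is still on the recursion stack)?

DFS from F (visiting each vertex's neighbors in the order listed); mark gray on enter, black on exit:
F gray
  G gray
    H gray
      N gray
        L gray
          I gray
          I black
        L black
        B gray
        B black
      N black
      H→F: F is gray → back edge
First back edge: H → F.

H->F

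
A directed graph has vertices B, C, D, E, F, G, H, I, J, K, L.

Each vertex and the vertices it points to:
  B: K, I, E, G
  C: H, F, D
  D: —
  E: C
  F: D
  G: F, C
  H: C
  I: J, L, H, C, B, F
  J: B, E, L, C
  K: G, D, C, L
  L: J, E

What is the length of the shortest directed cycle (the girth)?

2

For each vertex v, BFS finds the shortest path from v back to v.
The shortest such closed walk is B → I → B, length 2.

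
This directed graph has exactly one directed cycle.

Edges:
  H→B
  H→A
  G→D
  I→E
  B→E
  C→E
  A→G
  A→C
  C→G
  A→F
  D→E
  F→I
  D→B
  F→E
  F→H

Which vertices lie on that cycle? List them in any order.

A, F, H

DFS with gray/black marking from A:
A gray
  C gray
    E gray
    E black
    G gray
      D gray
        B gray
          B→E: E black — skip
        B black
        D→E: E black — skip
      D black
    G black
  C black
  A→G: G black — skip
  F gray
    F→E: E black — skip
    H gray
      H→B: B black — skip
      H→A: A is gray → back edge
Back edge closes the cycle A → F → H → A; its vertices are {A, F, H}.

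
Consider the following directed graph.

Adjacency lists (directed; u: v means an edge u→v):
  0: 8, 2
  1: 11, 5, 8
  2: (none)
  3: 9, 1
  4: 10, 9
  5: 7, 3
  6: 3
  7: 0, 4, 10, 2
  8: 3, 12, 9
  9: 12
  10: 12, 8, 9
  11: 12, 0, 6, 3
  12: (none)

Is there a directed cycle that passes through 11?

Yes

11 is on a cycle iff 11 can reach itself via ≥1 edge.
11 → 3 → 1 → 11 — yes.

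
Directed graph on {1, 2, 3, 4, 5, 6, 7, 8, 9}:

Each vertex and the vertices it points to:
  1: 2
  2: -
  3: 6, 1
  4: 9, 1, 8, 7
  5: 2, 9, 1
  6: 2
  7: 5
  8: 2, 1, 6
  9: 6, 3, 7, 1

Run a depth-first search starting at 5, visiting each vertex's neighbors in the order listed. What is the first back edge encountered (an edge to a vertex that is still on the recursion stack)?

7->5

DFS from 5 (visiting each vertex's neighbors in the order listed); mark gray on enter, black on exit:
5 gray
  2 gray
  2 black
  9 gray
    6 gray
      6→2: 2 black — skip
    6 black
    3 gray
      3→6: 6 black — skip
      1 gray
        1→2: 2 black — skip
      1 black
    3 black
    7 gray
      7→5: 5 is gray → back edge
First back edge: 7 → 5.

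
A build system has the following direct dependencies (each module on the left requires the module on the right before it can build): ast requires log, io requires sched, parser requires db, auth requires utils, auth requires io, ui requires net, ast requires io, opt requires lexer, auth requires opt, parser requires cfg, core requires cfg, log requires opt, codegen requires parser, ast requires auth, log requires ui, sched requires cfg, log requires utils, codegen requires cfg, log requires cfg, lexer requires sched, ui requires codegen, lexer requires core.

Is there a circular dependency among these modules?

No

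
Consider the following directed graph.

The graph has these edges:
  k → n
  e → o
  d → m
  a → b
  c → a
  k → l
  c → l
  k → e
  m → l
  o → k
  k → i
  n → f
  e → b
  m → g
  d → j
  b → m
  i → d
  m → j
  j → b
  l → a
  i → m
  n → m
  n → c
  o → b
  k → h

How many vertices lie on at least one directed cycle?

A vertex is on a directed cycle iff it belongs to a strongly connected component of size ≥ 2 (or has a self-loop).
The vertices on cycles are {a, b, e, j, k, l, m, o} — 8 in total.

8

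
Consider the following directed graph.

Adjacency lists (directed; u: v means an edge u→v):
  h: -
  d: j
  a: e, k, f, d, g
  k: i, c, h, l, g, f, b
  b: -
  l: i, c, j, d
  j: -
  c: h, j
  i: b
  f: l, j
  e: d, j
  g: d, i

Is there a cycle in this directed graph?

No

DFS with white/gray/black marking, starting from f:
f gray
  l gray
    i gray
      b gray
      b black
    i black
    c gray
      h gray
      h black
      j gray
      j black
    c black
    l→j: j black — skip
    d gray
      d→j: j black — skip
    d black
  l black
  f→j: j black — skip
f black
a gray
  e gray
    e→d: d black — skip
    e→j: j black — skip
  e black
  k gray
    k→i: i black — skip
    k→c: c black — skip
    k→h: h black — skip
    k→l: l black — skip
    g gray
      g→d: d black — skip
      g→i: i black — skip
    g black
    k→f: f black — skip
    k→b: b black — skip
  k black
  a→f: f black — skip
  a→d: d black — skip
  a→g: g black — skip
a black
Every edge goes to a white or black vertex — no back edge, so the graph is acyclic.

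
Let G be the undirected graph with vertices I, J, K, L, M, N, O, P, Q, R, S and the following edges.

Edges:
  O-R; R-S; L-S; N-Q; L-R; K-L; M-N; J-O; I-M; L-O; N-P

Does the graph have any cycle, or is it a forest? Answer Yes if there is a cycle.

DFS, tracking each vertex's parent; an edge to a visited non-parent vertex closes a cycle.
Start from L:
visit L (parent –)
  visit K (parent L)
    K–L: parent, skip
  visit O (parent L)
    visit J (parent O)
      J–O: parent, skip
    visit R (parent O)
      R–L: L visited and ≠ parent → cycle
Cycle: L – O – R – L.

Yes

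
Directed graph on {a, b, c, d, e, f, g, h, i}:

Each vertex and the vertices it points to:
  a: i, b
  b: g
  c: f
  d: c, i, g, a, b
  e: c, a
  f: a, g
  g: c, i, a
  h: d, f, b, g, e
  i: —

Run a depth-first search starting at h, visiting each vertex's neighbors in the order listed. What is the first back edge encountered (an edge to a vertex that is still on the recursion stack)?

g->c

DFS from h (visiting each vertex's neighbors in the order listed); mark gray on enter, black on exit:
h gray
  d gray
    c gray
      f gray
        a gray
          i gray
          i black
          b gray
            g gray
              g→c: c is gray → back edge
First back edge: g → c.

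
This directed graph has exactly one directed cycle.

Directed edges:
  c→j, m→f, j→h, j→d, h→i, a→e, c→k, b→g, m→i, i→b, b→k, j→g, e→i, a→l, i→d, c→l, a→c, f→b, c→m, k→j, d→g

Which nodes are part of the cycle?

DFS with gray/black marking from k:
k gray
  j gray
    h gray
      i gray
        d gray
          g gray
          g black
        d black
        b gray
          b→g: g black — skip
          b→k: k is gray → back edge
Back edge closes the cycle k → j → h → i → b → k; its vertices are {b, h, i, j, k}.

b, h, i, j, k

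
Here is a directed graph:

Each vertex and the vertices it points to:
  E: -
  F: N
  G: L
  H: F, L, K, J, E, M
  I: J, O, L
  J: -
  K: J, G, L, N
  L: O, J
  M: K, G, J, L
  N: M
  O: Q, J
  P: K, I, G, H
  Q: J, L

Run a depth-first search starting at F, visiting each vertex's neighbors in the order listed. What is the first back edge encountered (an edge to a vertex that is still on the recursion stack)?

DFS from F (visiting each vertex's neighbors in the order listed); mark gray on enter, black on exit:
F gray
  N gray
    M gray
      K gray
        J gray
        J black
        G gray
          L gray
            O gray
              Q gray
                Q→J: J black — skip
                Q→L: L is gray → back edge
First back edge: Q → L.

Q→L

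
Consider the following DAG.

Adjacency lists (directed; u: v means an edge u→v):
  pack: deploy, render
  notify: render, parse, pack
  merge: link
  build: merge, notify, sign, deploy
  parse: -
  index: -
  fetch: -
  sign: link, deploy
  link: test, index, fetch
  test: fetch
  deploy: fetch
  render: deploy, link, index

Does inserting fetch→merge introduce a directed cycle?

Yes

Adding fetch→merge creates a cycle iff merge can already reach fetch.
Path from merge: merge → link → fetch.
So merge → … → fetch → merge is a cycle.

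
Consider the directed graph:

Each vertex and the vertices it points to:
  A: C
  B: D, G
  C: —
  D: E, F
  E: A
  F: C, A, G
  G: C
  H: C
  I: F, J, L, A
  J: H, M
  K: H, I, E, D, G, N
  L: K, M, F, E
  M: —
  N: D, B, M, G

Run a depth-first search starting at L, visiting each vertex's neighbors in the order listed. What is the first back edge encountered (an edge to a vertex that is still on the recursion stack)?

DFS from L (visiting each vertex's neighbors in the order listed); mark gray on enter, black on exit:
L gray
  K gray
    H gray
      C gray
      C black
    H black
    I gray
      F gray
        F→C: C black — skip
        A gray
          A→C: C black — skip
        A black
        G gray
          G→C: C black — skip
        G black
      F black
      J gray
        J→H: H black — skip
        M gray
        M black
      J black
      I→L: L is gray → back edge
First back edge: I → L.

I->L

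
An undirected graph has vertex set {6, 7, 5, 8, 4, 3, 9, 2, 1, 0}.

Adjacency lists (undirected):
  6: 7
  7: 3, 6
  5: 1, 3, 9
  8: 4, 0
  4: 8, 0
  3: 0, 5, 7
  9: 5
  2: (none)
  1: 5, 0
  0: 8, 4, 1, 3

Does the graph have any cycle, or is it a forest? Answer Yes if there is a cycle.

Yes

DFS, tracking each vertex's parent; an edge to a visited non-parent vertex closes a cycle.
Start from 4:
visit 4 (parent –)
  visit 8 (parent 4)
    8–4: parent, skip
    visit 0 (parent 8)
      0–8: parent, skip
      0–4: 4 visited and ≠ parent → cycle
Cycle: 4 – 8 – 0 – 4.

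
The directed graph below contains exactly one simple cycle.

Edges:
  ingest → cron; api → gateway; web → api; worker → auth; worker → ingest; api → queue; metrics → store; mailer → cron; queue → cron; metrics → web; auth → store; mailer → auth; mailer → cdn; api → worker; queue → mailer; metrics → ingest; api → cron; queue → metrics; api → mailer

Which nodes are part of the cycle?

api, web, queue, metrics

DFS with gray/black marking from web:
web gray
  api gray
    gateway gray
    gateway black
    mailer gray
      cron gray
      cron black
      auth gray
        store gray
        store black
      auth black
      cdn gray
      cdn black
    mailer black
    queue gray
      queue→cron: cron black — skip
      metrics gray
        metrics→store: store black — skip
        metrics→web: web is gray → back edge
Back edge closes the cycle web → api → queue → metrics → web; its vertices are {api, web, queue, metrics}.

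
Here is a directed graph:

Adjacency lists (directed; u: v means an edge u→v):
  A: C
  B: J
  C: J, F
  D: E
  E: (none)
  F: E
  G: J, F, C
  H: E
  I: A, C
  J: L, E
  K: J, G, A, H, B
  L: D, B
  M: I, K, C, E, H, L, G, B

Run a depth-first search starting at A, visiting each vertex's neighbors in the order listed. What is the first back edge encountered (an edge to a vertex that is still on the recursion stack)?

B->J

DFS from A (visiting each vertex's neighbors in the order listed); mark gray on enter, black on exit:
A gray
  C gray
    J gray
      L gray
        D gray
          E gray
          E black
        D black
        B gray
          B→J: J is gray → back edge
First back edge: B → J.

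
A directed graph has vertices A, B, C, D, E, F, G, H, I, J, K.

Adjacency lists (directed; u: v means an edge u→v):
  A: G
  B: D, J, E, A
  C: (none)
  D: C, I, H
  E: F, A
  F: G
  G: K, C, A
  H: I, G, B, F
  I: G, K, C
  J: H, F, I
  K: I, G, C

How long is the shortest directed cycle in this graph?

2

For each vertex v, BFS finds the shortest path from v back to v.
The shortest such closed walk is A → G → A, length 2.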